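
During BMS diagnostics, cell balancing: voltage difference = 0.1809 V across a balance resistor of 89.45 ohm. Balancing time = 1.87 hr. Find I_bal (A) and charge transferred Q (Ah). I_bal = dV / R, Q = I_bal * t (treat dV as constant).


I_bal = dV / R = 0.1809 / 89.45 = 0.0020224 A
Q = I_bal * t = 0.0020224 * 1.87 = 0.003782 Ah

I=0.0020224 A, Q=0.003782 Ah


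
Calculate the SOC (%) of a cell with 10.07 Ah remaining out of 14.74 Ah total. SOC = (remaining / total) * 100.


SOC% = 10.07 / 14.74 * 100 = 68.32%

68.32%


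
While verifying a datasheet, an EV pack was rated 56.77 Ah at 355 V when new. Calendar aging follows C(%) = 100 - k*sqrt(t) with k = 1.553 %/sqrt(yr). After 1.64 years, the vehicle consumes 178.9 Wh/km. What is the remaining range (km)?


Step 1: capacity retention = 100 - 1.553 * sqrt(1.64) = 100 - 1.553 * 1.2806 = 98.011%
Step 2: C_now = 56.77 * 98.011/100 = 55.641 Ah
Step 3: E_pack = V * C_now = 355 * 55.641 = 19753 Wh
Step 4: range = E_pack / consumption = 19753 / 178.9 = 110.4 km

110.4 km


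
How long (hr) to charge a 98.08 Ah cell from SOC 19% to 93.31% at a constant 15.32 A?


delta_Ah = 98.08 * (93.31 - 19) / 100 = 72.883 Ah
t = delta_Ah / I = 72.883 / 15.32 = 4.757 hr

4.757 hr


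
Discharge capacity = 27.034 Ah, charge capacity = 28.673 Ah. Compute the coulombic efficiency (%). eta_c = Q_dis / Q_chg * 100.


Coulombic efficiency = 27.034/28.673 * 100% = 94.28%

94.28%


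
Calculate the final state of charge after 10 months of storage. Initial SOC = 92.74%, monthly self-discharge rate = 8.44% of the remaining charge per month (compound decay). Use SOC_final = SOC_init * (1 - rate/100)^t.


Monthly retention factor = 1 - 8.44/100 = 0.9156
Over 10 months: factor^10 = 0.41405
SOC_final = 92.74 * 0.41405 = 38.40%

38.40%


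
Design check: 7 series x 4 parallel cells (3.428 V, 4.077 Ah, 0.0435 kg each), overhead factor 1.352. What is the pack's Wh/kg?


Step 1: V_pack = 7 * 3.428 = 23.996 V
Step 2: C_pack = 4 * 4.077 = 16.308 Ah
Step 3: E_pack = V_pack * C_pack = 23.996 * 16.308 = 391.33 Wh
Step 4: m_pack = 7 * 4 * 0.0435 * 1.352 = 1.6467 kg
Step 5: ED = E_pack / m_pack = 391.33 / 1.6467 = 237.6 Wh/kg

237.6 Wh/kg


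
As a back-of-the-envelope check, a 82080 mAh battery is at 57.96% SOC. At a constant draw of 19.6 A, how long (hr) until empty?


Convert: C_total = 82080 mAh = 82.08 Ah
Step 1: remaining = SOC/100 * C_total = 57.96/100 * 82.08 = 47.574 Ah
Step 2: t = remaining / I = 47.574 / 19.6 = 2.427 hr

2.427 hr


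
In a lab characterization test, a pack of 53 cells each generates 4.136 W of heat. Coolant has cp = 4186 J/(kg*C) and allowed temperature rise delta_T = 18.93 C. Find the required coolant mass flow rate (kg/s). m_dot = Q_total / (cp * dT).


Step 1: Total heat Q = 53 * 4.136 W = 219.21 W
Step 2: denom = cp * dT = 4186 * 18.93 = 79241
Step 3: m_dot = 219.21 / 79241 = 0.002766 kg/s

0.002766 kg/s


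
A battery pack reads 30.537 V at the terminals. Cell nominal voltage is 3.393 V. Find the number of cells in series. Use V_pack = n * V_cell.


Rearranging: n = V_pack / V_cell = 30.537 / 3.393 = 9 cells

9


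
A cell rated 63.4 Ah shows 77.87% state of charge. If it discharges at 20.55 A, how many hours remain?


Step 1: remaining = SOC/100 * C_total = 77.87/100 * 63.4 = 49.37 Ah
Step 2: t = remaining / I = 49.37 / 20.55 = 2.402 hr

2.402 hr


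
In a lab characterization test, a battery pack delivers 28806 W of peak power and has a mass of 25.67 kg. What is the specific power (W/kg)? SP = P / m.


Specific power = 28806 W / 25.67 kg = 1122 W/kg

1122 W/kg


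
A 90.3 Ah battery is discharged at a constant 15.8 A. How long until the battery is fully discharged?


t = capacity / current = 90.3 / 15.8 = 5.715 hr

5.715 hr


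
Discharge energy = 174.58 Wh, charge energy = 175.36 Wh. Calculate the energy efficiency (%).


Round-trip efficiency = 174.58/175.36 * 100% = 99.56%

99.56%


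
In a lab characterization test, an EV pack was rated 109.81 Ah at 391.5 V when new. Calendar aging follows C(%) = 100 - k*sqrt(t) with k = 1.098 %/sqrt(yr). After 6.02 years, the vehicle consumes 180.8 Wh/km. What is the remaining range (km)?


Step 1: capacity retention = 100 - 1.098 * sqrt(6.02) = 100 - 1.098 * 2.4536 = 97.306%
Step 2: C_now = 109.81 * 97.306/100 = 106.85 Ah
Step 3: E_pack = V * C_now = 391.5 * 106.85 = 41832 Wh
Step 4: range = E_pack / consumption = 41832 / 180.8 = 231.4 km

231.4 km


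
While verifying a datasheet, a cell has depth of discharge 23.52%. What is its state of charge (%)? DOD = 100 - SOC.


SOC = 100 - DOD = 100 - 23.52 = 76.48%

76.48%


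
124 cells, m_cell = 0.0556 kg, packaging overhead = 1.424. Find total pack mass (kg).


Cell mass sum = 124 * 0.0556 = 6.8944 kg
With overhead 1.424: m_pack = 6.8944 * 1.424 = 9.818 kg

9.818 kg


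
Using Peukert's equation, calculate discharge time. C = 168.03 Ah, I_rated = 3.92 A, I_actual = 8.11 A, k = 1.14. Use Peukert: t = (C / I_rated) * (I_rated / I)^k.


Step 1: t_rated = C / I_rated = 168.03 / 3.92 = 42.865 hr
Step 2: ratio = 3.92 / 8.11 = 0.48335
Step 3: ratio^k = 0.48335^1.14 = 0.43657
Step 4: t = t_rated * ratio^k = 42.865 * 0.43657 = 18.71 hr

18.71 hr


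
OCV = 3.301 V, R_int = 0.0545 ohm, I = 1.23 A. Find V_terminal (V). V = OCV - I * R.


V = OCV - I*R = 3.301 - 1.23 * 0.0545 = 3.234 V

3.234 V


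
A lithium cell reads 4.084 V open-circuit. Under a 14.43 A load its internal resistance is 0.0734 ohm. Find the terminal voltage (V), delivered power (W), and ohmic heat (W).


Step 1: V_terminal = OCV - I*R = 4.084 - 14.43 * 0.0734 = 3.0248 V
Step 2: P_out = V_terminal * I = 3.0248 * 14.43 = 43.65 W
Step 3: Q = I^2 * R = 14.43^2 * 0.0734 = 15.28 W

V=3.0248 V, P=43.65 W, Q=15.28 W


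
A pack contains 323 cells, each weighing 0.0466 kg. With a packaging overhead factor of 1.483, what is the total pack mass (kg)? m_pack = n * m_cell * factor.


Cell mass sum = 323 * 0.0466 = 15.052 kg
With overhead 1.483: m_pack = 15.052 * 1.483 = 22.32 kg

22.32 kg


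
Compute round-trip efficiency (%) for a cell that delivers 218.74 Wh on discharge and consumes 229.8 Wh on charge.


Round-trip efficiency = 218.74/229.8 * 100% = 95.19%

95.19%


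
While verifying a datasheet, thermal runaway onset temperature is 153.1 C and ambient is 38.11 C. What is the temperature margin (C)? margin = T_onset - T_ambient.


margin = T_onset - T_ambient = 153.1 - 38.11 = 114.99 C

114.99 C


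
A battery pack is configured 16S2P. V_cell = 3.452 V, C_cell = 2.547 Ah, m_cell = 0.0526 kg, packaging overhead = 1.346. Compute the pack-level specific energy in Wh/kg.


Step 1: V_pack = 16 * 3.452 = 55.232 V
Step 2: C_pack = 2 * 2.547 = 5.094 Ah
Step 3: E_pack = V_pack * C_pack = 55.232 * 5.094 = 281.35 Wh
Step 4: m_pack = 16 * 2 * 0.0526 * 1.346 = 2.2656 kg
Step 5: ED = E_pack / m_pack = 281.35 / 2.2656 = 124.2 Wh/kg

124.2 Wh/kg


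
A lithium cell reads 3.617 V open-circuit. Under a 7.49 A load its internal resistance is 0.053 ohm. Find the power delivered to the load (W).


Step 1: V_terminal = OCV - I*R = 3.617 - 7.49 * 0.053 = 3.22 V
Step 2: P_out = V_terminal * I = 3.22 * 7.49 = 24.12 W

24.12 W


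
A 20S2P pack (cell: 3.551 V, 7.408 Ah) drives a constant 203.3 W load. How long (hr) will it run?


Step 1: E_pack = Ns * V_cell * Np * C_cell = 20 * 3.551 * 2 * 7.408 = 1052.2 Wh
Step 2: t = E_pack / P = 1052.2 / 203.3 = 5.176 hr

5.176 hr


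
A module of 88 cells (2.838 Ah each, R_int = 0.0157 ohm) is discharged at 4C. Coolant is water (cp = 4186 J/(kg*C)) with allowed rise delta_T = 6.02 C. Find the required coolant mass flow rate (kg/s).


Step 1: I = 4 * 2.838 = 11.352 A
Step 2: Q_cell = I^2 * R = 11.352^2 * 0.0157 = 2.0232 W
Step 3: Q_total = 88 * 2.0232 = 178.04 W
Step 4: m_dot = Q_total / (cp * dT) = 178.04 / (4186 * 6.02) = 0.007065 kg/s

0.007065 kg/s


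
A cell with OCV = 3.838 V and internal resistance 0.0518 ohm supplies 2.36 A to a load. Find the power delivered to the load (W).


Step 1: V_terminal = OCV - I*R = 3.838 - 2.36 * 0.0518 = 3.7158 V
Step 2: P_out = V_terminal * I = 3.7158 * 2.36 = 8.769 W

8.769 W


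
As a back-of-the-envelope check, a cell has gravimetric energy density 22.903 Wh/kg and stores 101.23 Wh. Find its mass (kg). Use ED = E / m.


m = E / ED = 101.23 / 22.903 = 4.420 kg

4.420 kg


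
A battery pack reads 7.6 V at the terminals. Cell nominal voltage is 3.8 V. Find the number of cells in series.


Rearranging: n = V_pack / V_cell = 7.6 / 3.8 = 2 cells

2


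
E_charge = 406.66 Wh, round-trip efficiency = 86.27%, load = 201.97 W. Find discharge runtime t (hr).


Step 1: E_discharge = eta/100 * E_charge = 86.27/100 * 406.66 = 350.83 Wh
Step 2: t = E_discharge / P = 350.83 / 201.97 = 1.737 hr

1.737 hr


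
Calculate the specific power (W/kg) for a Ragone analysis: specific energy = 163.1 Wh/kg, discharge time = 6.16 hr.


P_specific = E / t = 163.1 / 6.16 = 26.48 W/kg

26.48 W/kg


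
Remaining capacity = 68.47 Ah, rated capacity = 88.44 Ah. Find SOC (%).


SOC = (remaining / total) * 100 = (68.47 / 88.44) * 100 = 77.42%

77.42%


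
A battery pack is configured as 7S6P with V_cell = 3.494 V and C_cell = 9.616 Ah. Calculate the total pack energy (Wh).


V_pack = 7 * 3.494 = 24.458 V
C_pack = 6 * 9.616 = 57.696 Ah
E = V_pack * C_pack = 24.458 * 57.696 = 1411 Wh

1411 Wh


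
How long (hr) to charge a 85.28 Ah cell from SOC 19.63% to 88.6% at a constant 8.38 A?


delta_Ah = 85.28 * (88.6 - 19.63) / 100 = 58.818 Ah
t = delta_Ah / I = 58.818 / 8.38 = 7.019 hr

7.019 hr


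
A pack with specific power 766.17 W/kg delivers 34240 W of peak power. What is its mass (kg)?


m = P / SP = 34240 / 766.17 = 44.69 kg

44.69 kg


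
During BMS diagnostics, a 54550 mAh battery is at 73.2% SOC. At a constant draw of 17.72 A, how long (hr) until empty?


Convert: C_total = 54550 mAh = 54.55 Ah
Step 1: remaining = SOC/100 * C_total = 73.2/100 * 54.55 = 39.931 Ah
Step 2: t = remaining / I = 39.931 / 17.72 = 2.253 hr

2.253 hr


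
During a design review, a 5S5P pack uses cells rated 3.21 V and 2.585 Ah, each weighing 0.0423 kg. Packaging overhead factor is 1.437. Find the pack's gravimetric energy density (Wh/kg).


Step 1: V_pack = 5 * 3.21 = 16.05 V
Step 2: C_pack = 5 * 2.585 = 12.925 Ah
Step 3: E_pack = V_pack * C_pack = 16.05 * 12.925 = 207.45 Wh
Step 4: m_pack = 5 * 5 * 0.0423 * 1.437 = 1.5196 kg
Step 5: ED = E_pack / m_pack = 207.45 / 1.5196 = 136.5 Wh/kg

136.5 Wh/kg


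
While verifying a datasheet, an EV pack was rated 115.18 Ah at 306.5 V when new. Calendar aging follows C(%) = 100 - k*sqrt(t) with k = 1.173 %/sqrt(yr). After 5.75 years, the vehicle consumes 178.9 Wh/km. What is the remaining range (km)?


Step 1: capacity retention = 100 - 1.173 * sqrt(5.75) = 100 - 1.173 * 2.3979 = 97.187%
Step 2: C_now = 115.18 * 97.187/100 = 111.94 Ah
Step 3: E_pack = V * C_now = 306.5 * 111.94 = 34310 Wh
Step 4: range = E_pack / consumption = 34310 / 178.9 = 191.8 km

191.8 km


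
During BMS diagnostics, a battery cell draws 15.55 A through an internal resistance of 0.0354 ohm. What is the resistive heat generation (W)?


Q = I^2 * R = 15.55^2 * 0.0354 = 8.560 W

8.560 W


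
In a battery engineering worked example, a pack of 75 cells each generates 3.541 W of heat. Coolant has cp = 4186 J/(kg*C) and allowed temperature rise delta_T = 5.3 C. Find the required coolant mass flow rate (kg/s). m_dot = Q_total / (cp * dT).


Q_total = 75 * 3.541 = 265.58 W
m_dot = Q_total / (cp * dT) = 265.58 / (4186 * 5.3) = 0.01197 kg/s

0.01197 kg/s


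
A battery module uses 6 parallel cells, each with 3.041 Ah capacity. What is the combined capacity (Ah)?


C_total = 6 * 3.041 = 18.246 Ah

18.246 Ah


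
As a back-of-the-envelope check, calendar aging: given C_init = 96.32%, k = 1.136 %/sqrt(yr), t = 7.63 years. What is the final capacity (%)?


sqrt(t) = sqrt(7.63) = 2.7622
C_final = 96.32 - 1.136 * 2.7622 = 93.18%

93.18%


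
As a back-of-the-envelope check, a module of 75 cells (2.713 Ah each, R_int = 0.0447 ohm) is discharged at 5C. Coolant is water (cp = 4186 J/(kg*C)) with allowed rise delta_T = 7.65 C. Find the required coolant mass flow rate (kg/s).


Step 1: I = 5 * 2.713 = 13.565 A
Step 2: Q_cell = I^2 * R = 13.565^2 * 0.0447 = 8.2252 W
Step 3: Q_total = 75 * 8.2252 = 616.89 W
Step 4: m_dot = Q_total / (cp * dT) = 616.89 / (4186 * 7.65) = 0.01926 kg/s

0.01926 kg/s


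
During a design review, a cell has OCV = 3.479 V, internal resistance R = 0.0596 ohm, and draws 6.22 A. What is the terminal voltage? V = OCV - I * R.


V = OCV - I*R = 3.479 - 6.22 * 0.0596 = 3.108 V

3.108 V


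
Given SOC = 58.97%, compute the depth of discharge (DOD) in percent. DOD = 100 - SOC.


Complement of SOC: DOD = 100% - 58.97% = 41.03%

41.03%


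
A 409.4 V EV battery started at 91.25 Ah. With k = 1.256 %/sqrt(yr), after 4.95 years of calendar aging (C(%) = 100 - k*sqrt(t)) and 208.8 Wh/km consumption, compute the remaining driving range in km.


Step 1: capacity retention = 100 - 1.256 * sqrt(4.95) = 100 - 1.256 * 2.2249 = 97.206%
Step 2: C_now = 91.25 * 97.206/100 = 88.7 Ah
Step 3: E_pack = V * C_now = 409.4 * 88.7 = 36314 Wh
Step 4: range = E_pack / consumption = 36314 / 208.8 = 173.9 km

173.9 km


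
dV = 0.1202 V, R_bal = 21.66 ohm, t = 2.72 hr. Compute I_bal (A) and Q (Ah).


First, Ohm's law: I_bal = 0.1202 V / 21.66 ohm = 0.0055494 A
Then Q = I * t = 0.0055494 A * 2.72 hr = 0.01509 Ah

I=0.0055494 A, Q=0.01509 Ah


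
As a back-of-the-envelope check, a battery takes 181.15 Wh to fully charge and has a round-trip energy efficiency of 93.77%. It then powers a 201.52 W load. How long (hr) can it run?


Step 1: E_discharge = eta/100 * E_charge = 93.77/100 * 181.15 = 169.86 Wh
Step 2: t = E_discharge / P = 169.86 / 201.52 = 0.8429 hr

0.8429 hr


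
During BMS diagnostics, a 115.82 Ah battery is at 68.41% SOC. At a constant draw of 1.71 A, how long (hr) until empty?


Step 1: remaining = SOC/100 * C_total = 68.41/100 * 115.82 = 79.232 Ah
Step 2: t = remaining / I = 79.232 / 1.71 = 46.33 hr

46.33 hr


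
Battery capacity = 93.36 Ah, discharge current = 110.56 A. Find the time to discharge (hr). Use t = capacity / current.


t = capacity / current = 93.36 / 110.56 = 0.8444 hr

0.8444 hr


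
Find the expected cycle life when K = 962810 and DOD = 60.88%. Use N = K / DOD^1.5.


Step 1: DOD^1.5 = 60.88^1.5 = 475.02
Step 2: N = 962810 / 475.02 = 2027 cycles

2027 cycles


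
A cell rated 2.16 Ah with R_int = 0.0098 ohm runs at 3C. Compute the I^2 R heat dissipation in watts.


Step 1: I = C_rate * capacity = 3 * 2.16 = 6.48 A
Step 2: Q = I^2 * R = 6.48^2 * 0.0098 = 41.99 * 0.0098 = 0.4115 W

0.4115 W


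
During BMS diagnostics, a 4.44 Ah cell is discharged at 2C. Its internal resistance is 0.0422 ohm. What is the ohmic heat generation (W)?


Step 1: I = C_rate * capacity = 2 * 4.44 = 8.88 A
Step 2: Q = I^2 * R = 8.88^2 * 0.0422 = 78.854 * 0.0422 = 3.328 W

3.328 W


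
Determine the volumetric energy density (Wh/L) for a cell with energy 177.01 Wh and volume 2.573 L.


ED = E / V = 177.01 / 2.573 = 68.80 Wh/L

68.80 Wh/L


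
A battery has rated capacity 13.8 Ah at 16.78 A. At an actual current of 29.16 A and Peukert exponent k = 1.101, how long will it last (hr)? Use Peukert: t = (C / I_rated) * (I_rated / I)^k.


t_rated = C / I_rated = 13.8 / 16.78 = 0.82241 hr
(I_rated/I)^k = (0.57545)^1.101 = 0.54421
t = t_rated * (I_rated/I)^k = 0.82241 * 0.54421 = 0.4476 hr

0.4476 hr


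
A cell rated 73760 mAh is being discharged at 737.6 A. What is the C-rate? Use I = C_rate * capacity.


Convert: capacity = 73760 mAh = 73.76 Ah
C_rate = I / capacity = 737.6 / 73.76 = 10C

10C


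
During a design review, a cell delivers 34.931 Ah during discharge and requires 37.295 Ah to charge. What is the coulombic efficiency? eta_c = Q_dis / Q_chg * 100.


Coulombic efficiency = 34.931/37.295 * 100% = 93.66%

93.66%


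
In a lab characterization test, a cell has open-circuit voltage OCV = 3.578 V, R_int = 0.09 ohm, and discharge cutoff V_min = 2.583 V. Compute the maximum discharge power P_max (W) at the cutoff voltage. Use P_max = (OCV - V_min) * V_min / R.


dV = OCV - V_min = 0.995 V (so I_max = dV / R)
P_max = dV * V_min / R = 0.995 * 2.583 / 0.09 = 28.56 W

28.56 W


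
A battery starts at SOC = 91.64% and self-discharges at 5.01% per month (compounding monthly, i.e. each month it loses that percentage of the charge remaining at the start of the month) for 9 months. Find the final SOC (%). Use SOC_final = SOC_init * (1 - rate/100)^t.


Monthly retention factor = 1 - 5.01/100 = 0.9499
Over 9 months: factor^9 = 0.62965
SOC_final = 91.64 * 0.62965 = 57.70%

57.70%


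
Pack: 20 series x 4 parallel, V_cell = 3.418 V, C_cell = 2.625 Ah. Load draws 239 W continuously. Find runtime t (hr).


Step 1: E_pack = Ns * V_cell * Np * C_cell = 20 * 3.418 * 4 * 2.625 = 717.78 Wh
Step 2: t = E_pack / P = 717.78 / 239 = 3.003 hr

3.003 hr


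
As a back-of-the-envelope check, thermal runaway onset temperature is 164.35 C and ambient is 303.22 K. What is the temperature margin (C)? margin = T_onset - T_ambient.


Convert: T_ambient = 303.22 K = 30.07 C
margin = 164.35 - 30.07 = 134.28 C

134.28 C


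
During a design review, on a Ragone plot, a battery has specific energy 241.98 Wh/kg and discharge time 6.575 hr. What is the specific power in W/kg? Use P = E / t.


P_specific = E / t = 241.98 / 6.575 = 36.80 W/kg

36.80 W/kg


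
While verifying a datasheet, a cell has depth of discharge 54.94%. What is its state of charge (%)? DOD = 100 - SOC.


SOC = 100 - DOD = 100 - 54.94 = 45.06%

45.06%


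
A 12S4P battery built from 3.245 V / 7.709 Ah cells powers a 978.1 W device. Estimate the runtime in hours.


Step 1: E_pack = Ns * V_cell * Np * C_cell = 12 * 3.245 * 4 * 7.709 = 1200.8 Wh
Step 2: t = E_pack / P = 1200.8 / 978.1 = 1.228 hr

1.228 hr


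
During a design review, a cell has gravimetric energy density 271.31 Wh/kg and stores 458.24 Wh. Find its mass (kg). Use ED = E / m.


m = E / ED = 458.24 / 271.31 = 1.689 kg

1.689 kg


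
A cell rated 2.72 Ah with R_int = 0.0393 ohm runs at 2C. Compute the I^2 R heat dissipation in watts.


Step 1: I = C_rate * capacity = 2 * 2.72 = 5.44 A
Step 2: Q = I^2 * R = 5.44^2 * 0.0393 = 29.594 * 0.0393 = 1.163 W

1.163 W


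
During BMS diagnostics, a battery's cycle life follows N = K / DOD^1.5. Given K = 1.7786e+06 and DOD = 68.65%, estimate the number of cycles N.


DOD^1.5 = 568.8
N = K / DOD^1.5 = 1.7786e+06 / 568.8 = 3127

3127 cycles


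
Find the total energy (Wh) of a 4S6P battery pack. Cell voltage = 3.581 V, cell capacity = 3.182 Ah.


V_pack = 4 * 3.581 = 14.324 V
C_pack = 6 * 3.182 = 19.092 Ah
E = V_pack * C_pack = 14.324 * 19.092 = 273.5 Wh

273.5 Wh


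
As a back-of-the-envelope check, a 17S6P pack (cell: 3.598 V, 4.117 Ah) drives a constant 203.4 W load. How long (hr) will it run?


Step 1: E_pack = Ns * V_cell * Np * C_cell = 17 * 3.598 * 6 * 4.117 = 1510.9 Wh
Step 2: t = E_pack / P = 1510.9 / 203.4 = 7.428 hr

7.428 hr


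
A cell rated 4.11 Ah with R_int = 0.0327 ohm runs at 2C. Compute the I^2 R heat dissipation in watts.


Step 1: I = C_rate * capacity = 2 * 4.11 = 8.22 A
Step 2: Q = I^2 * R = 8.22^2 * 0.0327 = 67.568 * 0.0327 = 2.209 W

2.209 W


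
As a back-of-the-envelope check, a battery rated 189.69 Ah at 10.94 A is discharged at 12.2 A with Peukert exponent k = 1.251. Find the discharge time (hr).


Step 1: t_rated = C / I_rated = 189.69 / 10.94 = 17.339 hr
Step 2: ratio = 10.94 / 12.2 = 0.89672
Step 3: ratio^k = 0.89672^1.251 = 0.87252
Step 4: t = t_rated * ratio^k = 17.339 * 0.87252 = 15.13 hr

15.13 hr


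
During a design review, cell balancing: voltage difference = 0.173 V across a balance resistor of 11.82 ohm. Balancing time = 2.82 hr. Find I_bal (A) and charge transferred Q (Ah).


I_bal = dV / R = 0.173 / 11.82 = 0.014636 A
Q = I_bal * t = 0.014636 * 2.82 = 0.04127 Ah

I=0.014636 A, Q=0.04127 Ah


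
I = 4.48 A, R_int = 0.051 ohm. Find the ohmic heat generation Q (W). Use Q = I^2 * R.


Q = I^2 * R = 4.48^2 * 0.051 = 1.024 W

1.024 W


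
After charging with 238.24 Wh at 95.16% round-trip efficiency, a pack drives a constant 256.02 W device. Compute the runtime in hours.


Step 1: E_discharge = eta/100 * E_charge = 95.16/100 * 238.24 = 226.71 Wh
Step 2: t = E_discharge / P = 226.71 / 256.02 = 0.8855 hr

0.8855 hr


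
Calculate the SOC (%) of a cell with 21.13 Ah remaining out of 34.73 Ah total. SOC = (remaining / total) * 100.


SOC% = 21.13 / 34.73 * 100 = 60.84%

60.84%


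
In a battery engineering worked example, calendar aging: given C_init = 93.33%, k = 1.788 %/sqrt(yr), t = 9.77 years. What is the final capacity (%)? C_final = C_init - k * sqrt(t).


sqrt(t) = sqrt(9.77) = 3.1257
C_final = 93.33 - 1.788 * 3.1257 = 87.74%

87.74%


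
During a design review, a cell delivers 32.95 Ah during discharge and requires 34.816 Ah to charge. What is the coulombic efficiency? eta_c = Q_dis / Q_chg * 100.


eta_c = Q_dis / Q_chg * 100 = 32.95 / 34.816 * 100 = 94.64%

94.64%


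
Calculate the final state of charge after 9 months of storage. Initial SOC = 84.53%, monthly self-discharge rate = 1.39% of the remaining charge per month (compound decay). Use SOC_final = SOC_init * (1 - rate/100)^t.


decay = (1 - 1.39/100)^9 = 0.88163
SOC_final = 84.53 * 0.88163 = 74.52%

74.52%


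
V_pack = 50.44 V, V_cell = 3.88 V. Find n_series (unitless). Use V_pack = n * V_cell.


Rearranging: n = V_pack / V_cell = 50.44 / 3.88 = 13 cells

13


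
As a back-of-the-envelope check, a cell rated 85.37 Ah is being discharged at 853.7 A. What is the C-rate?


C_rate = I / capacity = 853.7 / 85.37 = 10C

10C


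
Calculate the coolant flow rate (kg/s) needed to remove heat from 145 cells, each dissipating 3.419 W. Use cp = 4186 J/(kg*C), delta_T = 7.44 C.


Step 1: Total heat Q = 145 * 3.419 W = 495.76 W
Step 2: denom = cp * dT = 4186 * 7.44 = 31144
Step 3: m_dot = 495.76 / 31144 = 0.01592 kg/s

0.01592 kg/s


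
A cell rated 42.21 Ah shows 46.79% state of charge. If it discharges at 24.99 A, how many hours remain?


Step 1: remaining = SOC/100 * C_total = 46.79/100 * 42.21 = 19.75 Ah
Step 2: t = remaining / I = 19.75 / 24.99 = 0.7903 hr

0.7903 hr


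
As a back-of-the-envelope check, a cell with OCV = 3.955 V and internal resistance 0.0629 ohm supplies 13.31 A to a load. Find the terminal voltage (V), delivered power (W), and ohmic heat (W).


Step 1: V_terminal = OCV - I*R = 3.955 - 13.31 * 0.0629 = 3.1178 V
Step 2: P_out = V_terminal * I = 3.1178 * 13.31 = 41.50 W
Step 3: Q = I^2 * R = 13.31^2 * 0.0629 = 11.14 W

V=3.1178 V, P=41.50 W, Q=11.14 W


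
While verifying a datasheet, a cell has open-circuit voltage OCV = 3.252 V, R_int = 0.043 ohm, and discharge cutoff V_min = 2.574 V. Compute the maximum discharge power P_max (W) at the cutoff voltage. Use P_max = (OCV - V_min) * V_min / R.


dV = OCV - V_min = 0.678 V (so I_max = dV / R)
P_max = dV * V_min / R = 0.678 * 2.574 / 0.043 = 40.59 W

40.59 W


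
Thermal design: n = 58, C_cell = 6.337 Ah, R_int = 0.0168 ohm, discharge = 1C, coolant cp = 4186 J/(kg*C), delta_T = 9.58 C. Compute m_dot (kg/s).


Step 1: I = 1 * 6.337 = 6.337 A
Step 2: Q_cell = I^2 * R = 6.337^2 * 0.0168 = 0.67465 W
Step 3: Q_total = 58 * 0.67465 = 39.13 W
Step 4: m_dot = Q_total / (cp * dT) = 39.13 / (4186 * 9.58) = 9.758e-04 kg/s

9.758e-04 kg/s


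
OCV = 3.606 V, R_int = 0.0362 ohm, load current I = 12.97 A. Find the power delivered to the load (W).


Step 1: V_terminal = OCV - I*R = 3.606 - 12.97 * 0.0362 = 3.1365 V
Step 2: P_out = V_terminal * I = 3.1365 * 12.97 = 40.68 W

40.68 W


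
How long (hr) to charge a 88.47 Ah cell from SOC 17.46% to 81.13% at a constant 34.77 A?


delta_Ah = 88.47 * (81.13 - 17.46) / 100 = 56.329 Ah
t = delta_Ah / I = 56.329 / 34.77 = 1.620 hr

1.620 hr


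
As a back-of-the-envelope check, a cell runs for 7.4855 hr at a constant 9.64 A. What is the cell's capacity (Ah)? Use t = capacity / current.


C = I * t = 9.64 * 7.4855 = 72.16 Ah

72.16 Ah


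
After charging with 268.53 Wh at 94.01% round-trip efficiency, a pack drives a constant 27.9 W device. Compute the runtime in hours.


Step 1: E_discharge = eta/100 * E_charge = 94.01/100 * 268.53 = 252.45 Wh
Step 2: t = E_discharge / P = 252.45 / 27.9 = 9.048 hr

9.048 hr


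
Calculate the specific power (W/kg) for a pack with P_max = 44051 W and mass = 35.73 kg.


SP = P / m = 44051 / 35.73 = 1233 W/kg

1233 W/kg


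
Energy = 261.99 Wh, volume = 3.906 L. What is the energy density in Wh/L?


ED = E / V = 261.99 / 3.906 = 67.07 Wh/L

67.07 Wh/L


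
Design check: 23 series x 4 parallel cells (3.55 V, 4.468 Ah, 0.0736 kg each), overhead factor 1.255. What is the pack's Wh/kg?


Step 1: V_pack = 23 * 3.55 = 81.65 V
Step 2: C_pack = 4 * 4.468 = 17.872 Ah
Step 3: E_pack = V_pack * C_pack = 81.65 * 17.872 = 1459.2 Wh
Step 4: m_pack = 23 * 4 * 0.0736 * 1.255 = 8.4979 kg
Step 5: ED = E_pack / m_pack = 1459.2 / 8.4979 = 171.7 Wh/kg

171.7 Wh/kg


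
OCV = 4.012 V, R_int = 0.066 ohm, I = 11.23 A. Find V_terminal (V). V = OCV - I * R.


V = OCV - I*R = 4.012 - 11.23 * 0.066 = 3.271 V

3.271 V


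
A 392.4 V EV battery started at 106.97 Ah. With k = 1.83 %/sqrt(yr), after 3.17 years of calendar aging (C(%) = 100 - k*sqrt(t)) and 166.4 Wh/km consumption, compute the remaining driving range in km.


Step 1: capacity retention = 100 - 1.83 * sqrt(3.17) = 100 - 1.83 * 1.7804 = 96.742%
Step 2: C_now = 106.97 * 96.742/100 = 103.48 Ah
Step 3: E_pack = V * C_now = 392.4 * 103.48 = 40606 Wh
Step 4: range = E_pack / consumption = 40606 / 166.4 = 244.0 km

244.0 km


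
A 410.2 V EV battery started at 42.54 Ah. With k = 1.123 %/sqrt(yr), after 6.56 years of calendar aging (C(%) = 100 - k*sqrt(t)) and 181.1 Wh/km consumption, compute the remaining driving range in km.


Step 1: capacity retention = 100 - 1.123 * sqrt(6.56) = 100 - 1.123 * 2.5612 = 97.124%
Step 2: C_now = 42.54 * 97.124/100 = 41.317 Ah
Step 3: E_pack = V * C_now = 410.2 * 41.317 = 16948 Wh
Step 4: range = E_pack / consumption = 16948 / 181.1 = 93.58 km

93.58 km


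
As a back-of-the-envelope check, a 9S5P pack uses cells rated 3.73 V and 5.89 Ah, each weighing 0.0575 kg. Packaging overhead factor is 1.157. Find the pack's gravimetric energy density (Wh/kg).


Step 1: V_pack = 9 * 3.73 = 33.57 V
Step 2: C_pack = 5 * 5.89 = 29.45 Ah
Step 3: E_pack = V_pack * C_pack = 33.57 * 29.45 = 988.64 Wh
Step 4: m_pack = 9 * 5 * 0.0575 * 1.157 = 2.9937 kg
Step 5: ED = E_pack / m_pack = 988.64 / 2.9937 = 330.2 Wh/kg

330.2 Wh/kg


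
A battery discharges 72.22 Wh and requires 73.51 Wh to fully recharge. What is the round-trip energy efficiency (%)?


eta_e = E_dis / E_chg * 100 = 72.22 / 73.51 * 100 = 98.25%

98.25%


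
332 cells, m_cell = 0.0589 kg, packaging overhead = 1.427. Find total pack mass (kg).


m_pack = n * m_cell * overhead = 332 * 0.0589 * 1.427 = 27.90 kg

27.90 kg


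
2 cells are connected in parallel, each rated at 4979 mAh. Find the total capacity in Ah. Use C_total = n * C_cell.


Convert: C_cell = 4979 mAh = 4.979 Ah
C_total = 2 * 4.979 = 9.958 Ah

9.958 Ah


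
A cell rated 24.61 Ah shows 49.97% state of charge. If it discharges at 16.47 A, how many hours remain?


Step 1: remaining = SOC/100 * C_total = 49.97/100 * 24.61 = 12.298 Ah
Step 2: t = remaining / I = 12.298 / 16.47 = 0.7467 hr

0.7467 hr


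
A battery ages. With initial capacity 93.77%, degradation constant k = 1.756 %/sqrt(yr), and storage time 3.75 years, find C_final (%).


Step 1: sqrt(3.75 yr) = 1.9365
Step 2: drop = 1.756 * 1.9365 = 3.4005
Step 3: C_final = 93.77 - 3.4005 = 90.37%

90.37%


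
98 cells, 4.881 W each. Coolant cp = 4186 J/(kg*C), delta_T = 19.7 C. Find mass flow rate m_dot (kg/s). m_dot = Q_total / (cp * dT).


Q_total = 98 * 4.881 = 478.34 W
m_dot = Q_total / (cp * dT) = 478.34 / (4186 * 19.7) = 0.005801 kg/s

0.005801 kg/s


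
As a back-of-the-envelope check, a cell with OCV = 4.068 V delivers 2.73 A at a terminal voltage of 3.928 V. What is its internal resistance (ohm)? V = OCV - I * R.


R = (OCV - V) / I = (4.068 - 3.928) / 2.73 = 0.05128 ohm

0.05128 ohm


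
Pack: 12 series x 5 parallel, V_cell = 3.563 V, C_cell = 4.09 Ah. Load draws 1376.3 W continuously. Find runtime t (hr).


Step 1: E_pack = Ns * V_cell * Np * C_cell = 12 * 3.563 * 5 * 4.09 = 874.36 Wh
Step 2: t = E_pack / P = 874.36 / 1376.3 = 0.6353 hr

0.6353 hr


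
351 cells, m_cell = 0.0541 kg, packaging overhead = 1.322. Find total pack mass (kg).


Cell mass sum = 351 * 0.0541 = 18.989 kg
With overhead 1.322: m_pack = 18.989 * 1.322 = 25.10 kg

25.10 kg


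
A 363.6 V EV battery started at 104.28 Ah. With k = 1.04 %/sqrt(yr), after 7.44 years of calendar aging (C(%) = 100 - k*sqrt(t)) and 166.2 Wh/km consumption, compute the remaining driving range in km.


Step 1: capacity retention = 100 - 1.04 * sqrt(7.44) = 100 - 1.04 * 2.7276 = 97.163%
Step 2: C_now = 104.28 * 97.163/100 = 101.32 Ah
Step 3: E_pack = V * C_now = 363.6 * 101.32 = 36840 Wh
Step 4: range = E_pack / consumption = 36840 / 166.2 = 221.7 km

221.7 km


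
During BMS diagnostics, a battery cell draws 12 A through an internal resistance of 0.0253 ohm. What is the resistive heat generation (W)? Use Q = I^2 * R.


Q = I^2 * R = 12^2 * 0.0253 = 3.643 W

3.643 W


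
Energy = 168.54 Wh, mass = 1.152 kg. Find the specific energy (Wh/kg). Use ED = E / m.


Specific energy = 168.54 Wh / 1.152 kg = 146.3 Wh/kg

146.3 Wh/kg


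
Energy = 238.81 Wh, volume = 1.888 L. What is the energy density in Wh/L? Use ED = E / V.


Volumetric ED = 238.81 Wh / 1.888 L = 126.5 Wh/L

126.5 Wh/L


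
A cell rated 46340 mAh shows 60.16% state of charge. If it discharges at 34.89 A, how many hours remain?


Convert: C_total = 46340 mAh = 46.34 Ah
Step 1: remaining = SOC/100 * C_total = 60.16/100 * 46.34 = 27.878 Ah
Step 2: t = remaining / I = 27.878 / 34.89 = 0.7990 hr

0.7990 hr


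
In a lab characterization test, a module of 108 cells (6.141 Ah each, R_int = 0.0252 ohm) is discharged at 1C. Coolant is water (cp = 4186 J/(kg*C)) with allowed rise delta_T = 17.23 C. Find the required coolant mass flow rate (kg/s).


Step 1: I = 1 * 6.141 = 6.141 A
Step 2: Q_cell = I^2 * R = 6.141^2 * 0.0252 = 0.95034 W
Step 3: Q_total = 108 * 0.95034 = 102.64 W
Step 4: m_dot = Q_total / (cp * dT) = 102.64 / (4186 * 17.23) = 0.001423 kg/s

0.001423 kg/s


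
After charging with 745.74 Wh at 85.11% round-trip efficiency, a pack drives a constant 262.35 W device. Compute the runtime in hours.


Step 1: E_discharge = eta/100 * E_charge = 85.11/100 * 745.74 = 634.7 Wh
Step 2: t = E_discharge / P = 634.7 / 262.35 = 2.419 hr

2.419 hr


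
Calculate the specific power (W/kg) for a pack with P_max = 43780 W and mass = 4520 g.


Convert: m = 4520 g = 4.52 kg
Specific power = 43780 W / 4.52 kg = 9686 W/kg

9686 W/kg


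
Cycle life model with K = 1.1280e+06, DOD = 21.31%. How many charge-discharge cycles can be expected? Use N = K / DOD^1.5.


Step 1: DOD^1.5 = 21.31^1.5 = 98.373
Step 2: N = 1.1280e+06 / 98.373 = 11470 cycles

11470 cycles


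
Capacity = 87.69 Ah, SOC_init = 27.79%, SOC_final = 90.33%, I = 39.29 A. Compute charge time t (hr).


Step 1: dSOC = 90.33% - 27.79% = 62.54%
Step 2: delta_Ah = 87.69 * 62.54 / 100 = 54.841 Ah
Step 3: t = 54.841 / 39.29 = 1.396 hr

1.396 hr


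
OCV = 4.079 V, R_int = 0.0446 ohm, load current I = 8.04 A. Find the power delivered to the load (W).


Step 1: V_terminal = OCV - I*R = 4.079 - 8.04 * 0.0446 = 3.7204 V
Step 2: P_out = V_terminal * I = 3.7204 * 8.04 = 29.91 W

29.91 W


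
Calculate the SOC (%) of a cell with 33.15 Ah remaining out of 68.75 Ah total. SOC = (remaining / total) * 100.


SOC% = 33.15 / 68.75 * 100 = 48.22%

48.22%


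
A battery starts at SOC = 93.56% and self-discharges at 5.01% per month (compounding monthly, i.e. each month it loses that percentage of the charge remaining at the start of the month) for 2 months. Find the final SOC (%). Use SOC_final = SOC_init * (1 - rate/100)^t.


Monthly retention factor = 1 - 5.01/100 = 0.9499
Over 2 months: factor^2 = 0.90231
SOC_final = 93.56 * 0.90231 = 84.42%

84.42%


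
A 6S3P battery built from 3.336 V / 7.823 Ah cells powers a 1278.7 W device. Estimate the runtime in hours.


Step 1: E_pack = Ns * V_cell * Np * C_cell = 6 * 3.336 * 3 * 7.823 = 469.76 Wh
Step 2: t = E_pack / P = 469.76 / 1278.7 = 0.3674 hr

0.3674 hr


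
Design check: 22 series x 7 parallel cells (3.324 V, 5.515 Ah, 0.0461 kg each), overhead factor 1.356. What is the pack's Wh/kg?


Step 1: V_pack = 22 * 3.324 = 73.128 V
Step 2: C_pack = 7 * 5.515 = 38.605 Ah
Step 3: E_pack = V_pack * C_pack = 73.128 * 38.605 = 2823.1 Wh
Step 4: m_pack = 22 * 7 * 0.0461 * 1.356 = 9.6268 kg
Step 5: ED = E_pack / m_pack = 2823.1 / 9.6268 = 293.3 Wh/kg

293.3 Wh/kg


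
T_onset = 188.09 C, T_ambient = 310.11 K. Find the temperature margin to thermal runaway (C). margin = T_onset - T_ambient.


Convert: T_ambient = 310.11 K = 36.96 C
margin = 188.09 - 36.96 = 151.13 C

151.13 C


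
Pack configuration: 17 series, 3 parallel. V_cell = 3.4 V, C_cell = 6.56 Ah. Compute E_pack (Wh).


E = Ns * Vcell * Np * Ccell = 17 * 3.4 * 3 * 6.56 = 1138 Wh

1138 Wh


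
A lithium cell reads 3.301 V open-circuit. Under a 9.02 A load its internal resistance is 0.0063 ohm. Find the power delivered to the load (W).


Step 1: V_terminal = OCV - I*R = 3.301 - 9.02 * 0.0063 = 3.2442 V
Step 2: P_out = V_terminal * I = 3.2442 * 9.02 = 29.26 W

29.26 W


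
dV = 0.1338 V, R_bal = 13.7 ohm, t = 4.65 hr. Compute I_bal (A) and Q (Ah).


First, Ohm's law: I_bal = 0.1338 V / 13.7 ohm = 0.0097664 A
Then Q = I * t = 0.0097664 A * 4.65 hr = 0.04541 Ah

I=0.0097664 A, Q=0.04541 Ah


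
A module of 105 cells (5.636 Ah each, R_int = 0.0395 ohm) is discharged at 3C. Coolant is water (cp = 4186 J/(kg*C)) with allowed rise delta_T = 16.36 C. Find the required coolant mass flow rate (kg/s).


Step 1: I = 3 * 5.636 = 16.908 A
Step 2: Q_cell = I^2 * R = 16.908^2 * 0.0395 = 11.292 W
Step 3: Q_total = 105 * 11.292 = 1185.7 W
Step 4: m_dot = Q_total / (cp * dT) = 1185.7 / (4186 * 16.36) = 0.01731 kg/s

0.01731 kg/s


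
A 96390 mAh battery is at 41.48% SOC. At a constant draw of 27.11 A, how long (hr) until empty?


Convert: C_total = 96390 mAh = 96.39 Ah
Step 1: remaining = SOC/100 * C_total = 41.48/100 * 96.39 = 39.983 Ah
Step 2: t = remaining / I = 39.983 / 27.11 = 1.475 hr

1.475 hr


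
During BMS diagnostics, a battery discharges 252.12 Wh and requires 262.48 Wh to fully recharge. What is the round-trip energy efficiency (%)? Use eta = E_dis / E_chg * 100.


Round-trip efficiency = 252.12/262.48 * 100% = 96.05%

96.05%


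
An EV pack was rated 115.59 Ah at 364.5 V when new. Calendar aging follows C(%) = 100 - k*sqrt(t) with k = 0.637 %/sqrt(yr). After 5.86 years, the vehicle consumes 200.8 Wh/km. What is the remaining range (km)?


Step 1: capacity retention = 100 - 0.637 * sqrt(5.86) = 100 - 0.637 * 2.4207 = 98.458%
Step 2: C_now = 115.59 * 98.458/100 = 113.81 Ah
Step 3: E_pack = V * C_now = 364.5 * 113.81 = 41484 Wh
Step 4: range = E_pack / consumption = 41484 / 200.8 = 206.6 km

206.6 km


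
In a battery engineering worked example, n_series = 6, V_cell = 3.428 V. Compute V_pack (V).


With 6 cells in series at 3.428 V each, V_pack = 20.568 V

20.568 V


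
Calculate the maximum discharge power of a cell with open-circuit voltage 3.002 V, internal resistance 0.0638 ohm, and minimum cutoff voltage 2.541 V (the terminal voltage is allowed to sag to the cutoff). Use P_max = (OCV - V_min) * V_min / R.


P_max = (OCV - V_min) * V_min / R = (3.002 - 2.541) * 2.541 / 0.0638 = 0.461 * 2.541 / 0.0638 = 18.36 W

18.36 W


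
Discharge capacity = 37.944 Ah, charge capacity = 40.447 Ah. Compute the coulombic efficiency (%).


eta_c = Q_dis / Q_chg * 100 = 37.944 / 40.447 * 100 = 93.81%

93.81%


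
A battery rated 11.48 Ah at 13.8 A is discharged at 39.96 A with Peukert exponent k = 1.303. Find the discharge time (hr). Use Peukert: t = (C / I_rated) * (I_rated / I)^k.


t_rated = C / I_rated = 11.48 / 13.8 = 0.83188 hr
(I_rated/I)^k = (0.34535)^1.303 = 0.25024
t = t_rated * (I_rated/I)^k = 0.83188 * 0.25024 = 0.2082 hr

0.2082 hr


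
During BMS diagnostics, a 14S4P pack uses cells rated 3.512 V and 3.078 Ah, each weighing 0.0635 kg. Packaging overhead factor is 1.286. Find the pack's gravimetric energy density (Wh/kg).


Step 1: V_pack = 14 * 3.512 = 49.168 V
Step 2: C_pack = 4 * 3.078 = 12.312 Ah
Step 3: E_pack = V_pack * C_pack = 49.168 * 12.312 = 605.36 Wh
Step 4: m_pack = 14 * 4 * 0.0635 * 1.286 = 4.573 kg
Step 5: ED = E_pack / m_pack = 605.36 / 4.573 = 132.4 Wh/kg

132.4 Wh/kg


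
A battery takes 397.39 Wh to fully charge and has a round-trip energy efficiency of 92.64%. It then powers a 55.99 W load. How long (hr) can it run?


Step 1: E_discharge = eta/100 * E_charge = 92.64/100 * 397.39 = 368.14 Wh
Step 2: t = E_discharge / P = 368.14 / 55.99 = 6.575 hr

6.575 hr


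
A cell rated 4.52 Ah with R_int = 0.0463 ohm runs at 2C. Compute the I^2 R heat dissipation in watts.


Step 1: I = C_rate * capacity = 2 * 4.52 = 9.04 A
Step 2: Q = I^2 * R = 9.04^2 * 0.0463 = 81.722 * 0.0463 = 3.784 W

3.784 W


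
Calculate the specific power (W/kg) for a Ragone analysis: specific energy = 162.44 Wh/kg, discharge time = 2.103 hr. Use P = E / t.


P_specific = E / t = 162.44 / 2.103 = 77.24 W/kg

77.24 W/kg


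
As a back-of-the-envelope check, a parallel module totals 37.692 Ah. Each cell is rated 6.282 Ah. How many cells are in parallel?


n = C_total / C_cell = 37.692 / 6.282 = 6

6


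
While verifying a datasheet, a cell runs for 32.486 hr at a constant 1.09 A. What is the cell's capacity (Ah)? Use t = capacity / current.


C = I * t = 1.09 * 32.486 = 35.41 Ah

35.41 Ah


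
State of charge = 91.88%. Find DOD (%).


Complement of SOC: DOD = 100% - 91.88% = 8.12%

8.12%


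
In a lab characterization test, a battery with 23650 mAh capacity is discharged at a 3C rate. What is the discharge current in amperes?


Convert: capacity = 23650 mAh = 23.65 Ah
At 3C: I = 3 * 23.65 Ah = 70.95 A

70.95 A


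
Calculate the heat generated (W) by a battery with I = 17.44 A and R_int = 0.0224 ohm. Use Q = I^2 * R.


Q = I^2 * R = 17.44^2 * 0.0224 = 6.813 W

6.813 W


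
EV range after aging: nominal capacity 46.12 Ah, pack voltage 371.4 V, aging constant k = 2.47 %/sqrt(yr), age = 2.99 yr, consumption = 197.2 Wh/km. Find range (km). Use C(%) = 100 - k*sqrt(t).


Step 1: capacity retention = 100 - 2.47 * sqrt(2.99) = 100 - 2.47 * 1.7292 = 95.729%
Step 2: C_now = 46.12 * 95.729/100 = 44.15 Ah
Step 3: E_pack = V * C_now = 371.4 * 44.15 = 16397 Wh
Step 4: range = E_pack / consumption = 16397 / 197.2 = 83.15 km

83.15 km


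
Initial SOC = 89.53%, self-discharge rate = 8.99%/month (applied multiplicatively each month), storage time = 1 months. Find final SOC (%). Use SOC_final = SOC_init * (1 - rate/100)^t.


decay = (1 - 8.99/100)^1 = 0.9101
SOC_final = 89.53 * 0.9101 = 81.48%

81.48%


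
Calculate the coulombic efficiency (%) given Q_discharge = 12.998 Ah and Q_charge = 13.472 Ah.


Coulombic efficiency = 12.998/13.472 * 100% = 96.48%

96.48%


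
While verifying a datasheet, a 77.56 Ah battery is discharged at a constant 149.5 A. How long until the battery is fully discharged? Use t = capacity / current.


Runtime = 77.56 Ah / 149.5 A = 0.5188 hr

0.5188 hr
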